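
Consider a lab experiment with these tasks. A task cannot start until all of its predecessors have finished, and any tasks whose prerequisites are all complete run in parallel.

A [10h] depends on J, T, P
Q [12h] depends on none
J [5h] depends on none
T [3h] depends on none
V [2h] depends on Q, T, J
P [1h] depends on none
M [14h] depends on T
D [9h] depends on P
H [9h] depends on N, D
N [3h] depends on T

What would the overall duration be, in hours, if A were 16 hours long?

21

As given, the longest chain is P→D→H = 1+9+9 = 19, so the finish is 19 hours.
The longest path through A is only 15 hours, so A has float 4.
Now J→A = 5+16 = 21 is longest, so the finish becomes 21 hours.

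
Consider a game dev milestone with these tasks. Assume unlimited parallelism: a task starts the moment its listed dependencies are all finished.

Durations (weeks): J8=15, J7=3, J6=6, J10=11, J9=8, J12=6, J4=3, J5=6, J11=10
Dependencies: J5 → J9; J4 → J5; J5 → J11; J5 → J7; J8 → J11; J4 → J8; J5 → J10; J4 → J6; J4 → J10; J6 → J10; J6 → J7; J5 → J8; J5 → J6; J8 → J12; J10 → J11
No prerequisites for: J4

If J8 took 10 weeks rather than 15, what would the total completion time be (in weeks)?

Actual critical path: J4→J5→J6→J10→J11 = 3+6+6+11+10 = 36 ⇒ 36 weeks.
The longest path through J8 is only 34 weeks, so J8 has float 2.
That remains the longest chain; total 36 weeks.

36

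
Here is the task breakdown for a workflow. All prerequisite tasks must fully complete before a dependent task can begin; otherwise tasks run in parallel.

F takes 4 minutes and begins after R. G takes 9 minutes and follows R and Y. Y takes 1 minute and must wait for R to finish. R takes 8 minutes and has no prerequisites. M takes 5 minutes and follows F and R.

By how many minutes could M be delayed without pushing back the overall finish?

1

R→Y→G = 8+1+9 = 18 sets the makespan at 18 minutes.
M finishes as early as 17 and must finish by 18.
Slack of M = 13 − 12 = 1 minute.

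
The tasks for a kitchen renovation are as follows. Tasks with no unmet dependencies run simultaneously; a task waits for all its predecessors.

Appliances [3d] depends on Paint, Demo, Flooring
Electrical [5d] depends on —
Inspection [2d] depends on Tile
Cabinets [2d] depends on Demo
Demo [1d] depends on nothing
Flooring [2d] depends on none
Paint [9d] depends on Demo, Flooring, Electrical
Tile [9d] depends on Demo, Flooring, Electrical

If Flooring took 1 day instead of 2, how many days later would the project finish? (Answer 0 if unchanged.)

The binding path is Electrical→Paint→Appliances = 5+9+3 = 17; finish at 17 days.
Flooring is off the critical path — its longest chain is 14 days, giving 3 of slack.
That remains the longest chain; total 17 days.
Change in finish: 17 − 17 = +0 days.

0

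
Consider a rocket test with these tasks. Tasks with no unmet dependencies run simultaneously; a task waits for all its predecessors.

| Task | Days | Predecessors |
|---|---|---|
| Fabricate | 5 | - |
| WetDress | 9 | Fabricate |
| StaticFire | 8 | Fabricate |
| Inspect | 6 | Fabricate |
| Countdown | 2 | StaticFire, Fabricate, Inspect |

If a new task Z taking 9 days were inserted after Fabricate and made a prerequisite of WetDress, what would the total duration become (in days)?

23

Originally the rocket test takes 15 days.
With Z inserted, WetDress now waits for max(Fabricate, Z).
New critical path: Fabricate→Z→WetDress = 5+9+9 = 23 ⇒ 23 days.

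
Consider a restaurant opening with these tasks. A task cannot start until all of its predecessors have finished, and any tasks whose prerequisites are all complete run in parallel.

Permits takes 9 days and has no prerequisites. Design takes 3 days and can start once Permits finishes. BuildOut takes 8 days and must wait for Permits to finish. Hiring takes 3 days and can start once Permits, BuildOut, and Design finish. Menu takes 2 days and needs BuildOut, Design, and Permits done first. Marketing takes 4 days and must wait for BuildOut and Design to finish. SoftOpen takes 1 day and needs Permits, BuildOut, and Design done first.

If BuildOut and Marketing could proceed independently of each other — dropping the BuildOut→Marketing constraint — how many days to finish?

20

Original critical path: Permits→BuildOut→Marketing = 9+8+4 = 21 ⇒ 21 days.
Without BuildOut→Marketing, Marketing's earliest start moves from 17 to 12.
New critical path: Permits→BuildOut→Hiring = 9+8+3 = 20 ⇒ 20 days.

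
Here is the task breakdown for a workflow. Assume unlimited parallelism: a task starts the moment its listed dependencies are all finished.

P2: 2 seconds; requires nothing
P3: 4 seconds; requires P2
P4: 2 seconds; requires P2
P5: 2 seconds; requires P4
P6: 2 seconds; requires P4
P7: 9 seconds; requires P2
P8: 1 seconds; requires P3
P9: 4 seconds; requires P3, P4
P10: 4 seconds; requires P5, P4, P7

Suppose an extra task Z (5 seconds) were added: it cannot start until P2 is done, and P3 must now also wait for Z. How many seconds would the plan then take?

Originally the plan takes 15 seconds.
With Z inserted, P3 now waits for max(P2, Z).
New critical path: P2→Z→P3→P9 = 2+5+4+4 = 15 ⇒ 15 seconds.

15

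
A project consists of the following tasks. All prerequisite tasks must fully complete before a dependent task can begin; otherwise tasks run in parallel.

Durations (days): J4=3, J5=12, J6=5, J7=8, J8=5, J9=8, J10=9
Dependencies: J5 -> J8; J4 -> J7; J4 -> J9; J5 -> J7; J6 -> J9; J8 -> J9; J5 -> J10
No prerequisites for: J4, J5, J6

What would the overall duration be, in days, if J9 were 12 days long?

Baseline: J5→J8→J9 = 12+5+8 = 25 → 25 days.
Since J9 is critical, the +4 change carries straight to that chain (now 29 days).
No other chain overtakes it, so the finish is 29 days.

29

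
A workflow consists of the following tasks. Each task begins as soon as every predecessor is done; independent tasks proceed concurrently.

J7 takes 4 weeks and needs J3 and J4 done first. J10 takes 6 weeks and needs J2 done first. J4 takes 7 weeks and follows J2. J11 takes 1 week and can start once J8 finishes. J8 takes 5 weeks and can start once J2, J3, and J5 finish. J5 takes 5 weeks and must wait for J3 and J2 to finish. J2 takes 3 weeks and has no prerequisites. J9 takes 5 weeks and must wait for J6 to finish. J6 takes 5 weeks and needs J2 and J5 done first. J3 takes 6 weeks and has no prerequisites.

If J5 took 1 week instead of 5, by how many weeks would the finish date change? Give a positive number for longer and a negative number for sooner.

Baseline: J3→J5→J6→J9 = 6+5+5+5 = 21 → 21 weeks.
J5 is on the critical path; changing it to 1 makes that path 17 weeks.
The critical path is still J3→J5→J6→J9; finish is now 17 weeks.
Change in finish: 17 − 21 = -4 weeks.

-4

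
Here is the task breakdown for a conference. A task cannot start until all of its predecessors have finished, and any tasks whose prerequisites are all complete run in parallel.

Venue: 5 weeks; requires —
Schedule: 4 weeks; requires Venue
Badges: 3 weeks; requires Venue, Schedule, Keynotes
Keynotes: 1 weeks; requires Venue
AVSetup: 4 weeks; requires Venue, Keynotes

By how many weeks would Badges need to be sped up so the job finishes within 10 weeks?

2

Current finish: 12 weeks; target: 10.
Badges is on every critical path, so each week cut from Badges cuts the finish by one (this holds down to a finish of 10).
Need 12 − 10 = 2 weeks off Badges → Badges becomes 1 week, finish becomes 10.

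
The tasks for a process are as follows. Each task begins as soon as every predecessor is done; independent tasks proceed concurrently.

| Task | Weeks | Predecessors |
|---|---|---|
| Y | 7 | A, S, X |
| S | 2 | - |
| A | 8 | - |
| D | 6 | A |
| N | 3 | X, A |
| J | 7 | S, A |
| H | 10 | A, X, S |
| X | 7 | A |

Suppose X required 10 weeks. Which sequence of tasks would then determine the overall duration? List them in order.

Critical path before the change: A→X→H = 8+7+10 = 25 giving 25 weeks.
X lies on that path, so at 10 weeks the path becomes 28 weeks.
That remains the longest chain; total 28 weeks.

A, X, H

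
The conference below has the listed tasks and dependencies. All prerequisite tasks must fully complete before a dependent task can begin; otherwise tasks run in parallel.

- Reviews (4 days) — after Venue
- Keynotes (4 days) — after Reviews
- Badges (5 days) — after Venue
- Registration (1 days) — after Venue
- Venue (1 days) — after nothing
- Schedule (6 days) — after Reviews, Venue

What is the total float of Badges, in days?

5

The longest chain is Venue→Reviews→Schedule = 1+4+6 = 11; overall finish 11 days.
Badges finishes as early as 6 and must finish by 11.
Slack of Badges = 6 − 1 = 5 days.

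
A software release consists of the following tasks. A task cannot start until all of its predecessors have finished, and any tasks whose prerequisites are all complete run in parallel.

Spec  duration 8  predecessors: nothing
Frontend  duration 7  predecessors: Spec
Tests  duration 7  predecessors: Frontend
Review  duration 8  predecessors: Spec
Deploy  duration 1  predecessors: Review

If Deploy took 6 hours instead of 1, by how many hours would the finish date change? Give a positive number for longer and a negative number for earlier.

0

As given, the longest chain is Spec→Frontend→Tests = 8+7+7 = 22, so the finish is 22 hours.
Deploy is off the critical path — its longest chain is 17 hours, giving 5 of slack.
The critical path is still Spec→Frontend→Tests; finish is now 22 hours.
Change in finish: 22 − 22 = +0 hours.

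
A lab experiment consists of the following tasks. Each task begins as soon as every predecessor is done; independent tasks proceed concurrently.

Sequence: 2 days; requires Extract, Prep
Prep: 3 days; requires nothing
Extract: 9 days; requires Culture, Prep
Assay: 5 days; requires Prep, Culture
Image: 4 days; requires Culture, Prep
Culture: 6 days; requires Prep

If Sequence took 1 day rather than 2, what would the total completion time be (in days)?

19

Baseline: Prep→Culture→Extract→Sequence = 3+6+9+2 = 20 → 20 days.
Sequence lies on that path, so at 1 day the path becomes 19 days.
The critical path is still Prep→Culture→Extract→Sequence; finish is now 19 days.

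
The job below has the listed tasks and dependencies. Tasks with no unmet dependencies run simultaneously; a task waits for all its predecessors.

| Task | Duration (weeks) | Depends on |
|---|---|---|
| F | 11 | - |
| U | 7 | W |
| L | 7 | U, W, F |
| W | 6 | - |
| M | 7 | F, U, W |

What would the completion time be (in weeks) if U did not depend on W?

18

Before: longest chain W→U→M = 6+7+7 = 20, finish 20.
Without W→U, U's earliest start moves from 6 to 0.
The longest chain is now F→M = 11+7 = 18, so the job takes 18 weeks.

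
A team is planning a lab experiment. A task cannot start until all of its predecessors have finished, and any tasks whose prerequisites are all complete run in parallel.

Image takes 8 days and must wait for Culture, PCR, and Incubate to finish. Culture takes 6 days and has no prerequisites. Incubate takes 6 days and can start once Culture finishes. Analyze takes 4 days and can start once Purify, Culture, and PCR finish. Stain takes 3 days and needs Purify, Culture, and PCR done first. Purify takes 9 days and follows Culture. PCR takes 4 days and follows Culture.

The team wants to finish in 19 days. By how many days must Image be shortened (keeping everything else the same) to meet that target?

1

Current finish: 20 days; target: 19.
Image is on every critical path, so each day cut from Image cuts the finish by one (this holds down to a finish of 19).
Need 20 − 19 = 1 day off Image → Image becomes 7 days, finish becomes 19.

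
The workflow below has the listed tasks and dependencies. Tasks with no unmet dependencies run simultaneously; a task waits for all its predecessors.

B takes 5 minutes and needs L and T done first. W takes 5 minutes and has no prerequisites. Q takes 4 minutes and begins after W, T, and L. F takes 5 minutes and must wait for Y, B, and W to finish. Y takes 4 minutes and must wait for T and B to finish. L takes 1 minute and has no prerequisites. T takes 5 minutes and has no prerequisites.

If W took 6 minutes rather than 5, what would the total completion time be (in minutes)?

19

Critical path before the change: T→B→Y→F = 5+5+4+5 = 19 giving 19 minutes.
W is off the critical path — its longest chain is 10 minutes, giving 9 of slack.
The critical path is still T→B→Y→F; finish is now 19 minutes.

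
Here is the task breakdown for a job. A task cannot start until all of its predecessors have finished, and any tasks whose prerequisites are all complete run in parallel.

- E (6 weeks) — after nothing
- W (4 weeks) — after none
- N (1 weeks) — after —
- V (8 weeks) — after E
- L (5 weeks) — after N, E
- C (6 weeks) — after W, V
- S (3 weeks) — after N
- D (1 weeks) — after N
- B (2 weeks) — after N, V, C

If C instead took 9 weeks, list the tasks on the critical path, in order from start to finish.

Actual critical path: E→V→C→B = 6+8+6+2 = 22 ⇒ 22 weeks.
C lies on that path, so at 9 weeks the path becomes 25 weeks.
The critical path is still E→V→C→B; finish is now 25 weeks.

E, V, C, B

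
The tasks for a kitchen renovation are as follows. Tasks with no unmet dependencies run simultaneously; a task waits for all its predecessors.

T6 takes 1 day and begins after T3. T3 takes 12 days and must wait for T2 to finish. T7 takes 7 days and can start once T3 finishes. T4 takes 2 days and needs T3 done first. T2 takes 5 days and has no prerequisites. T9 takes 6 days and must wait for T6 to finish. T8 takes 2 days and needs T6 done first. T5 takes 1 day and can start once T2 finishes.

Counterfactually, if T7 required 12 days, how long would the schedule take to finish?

Baseline: T2→T3→T7 = 5+12+7 = 24 → 24 days.
T7 is on the critical path; changing it to 12 makes that path 29 days.
No other chain overtakes it, so the finish is 29 days.

29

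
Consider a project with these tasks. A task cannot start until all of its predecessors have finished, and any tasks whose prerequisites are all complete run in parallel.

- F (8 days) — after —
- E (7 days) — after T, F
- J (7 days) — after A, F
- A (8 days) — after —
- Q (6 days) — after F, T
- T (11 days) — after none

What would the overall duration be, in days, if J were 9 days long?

As given, the longest chain is T→E = 11+7 = 18, so the finish is 18 days.
J has 3 days of float (longest path through it is 15).
No other chain overtakes it, so the finish is 18 days.

18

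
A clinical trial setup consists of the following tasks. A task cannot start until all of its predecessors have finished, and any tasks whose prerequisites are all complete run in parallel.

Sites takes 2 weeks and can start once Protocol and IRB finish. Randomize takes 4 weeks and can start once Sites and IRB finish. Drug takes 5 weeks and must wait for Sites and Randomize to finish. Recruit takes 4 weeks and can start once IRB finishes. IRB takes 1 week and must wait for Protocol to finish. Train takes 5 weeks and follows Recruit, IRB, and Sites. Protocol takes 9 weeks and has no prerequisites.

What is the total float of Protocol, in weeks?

Protocol→IRB→Sites→Randomize→Drug = 9+1+2+4+5 = 21 sets the makespan at 21 weeks.
Longest path through Protocol: 21 weeks (earliest finish 9, latest finish 9).
So Protocol can slip 9 − 9 = 0 weeks.

0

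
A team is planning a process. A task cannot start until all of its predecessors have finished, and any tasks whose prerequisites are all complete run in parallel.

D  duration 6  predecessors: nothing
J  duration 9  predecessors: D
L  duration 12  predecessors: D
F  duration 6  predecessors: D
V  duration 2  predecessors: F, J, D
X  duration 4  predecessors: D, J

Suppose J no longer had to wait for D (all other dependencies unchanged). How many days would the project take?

Before: longest chain D→J→X = 6+9+4 = 19, finish 19.
Without D→J, J's earliest start moves from 6 to 0.
After: D→L = 6+12 = 18 → 18 days.

18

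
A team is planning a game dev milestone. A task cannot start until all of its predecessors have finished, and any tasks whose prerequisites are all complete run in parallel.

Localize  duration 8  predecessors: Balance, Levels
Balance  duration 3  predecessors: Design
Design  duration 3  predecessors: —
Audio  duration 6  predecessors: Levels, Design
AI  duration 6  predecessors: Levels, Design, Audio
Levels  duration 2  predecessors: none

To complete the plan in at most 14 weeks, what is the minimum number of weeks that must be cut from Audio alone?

1

Current finish: 15 weeks; target: 14.
Audio is on every critical path, so each week cut from Audio cuts the finish by one (this holds down to a finish of 14).
Need 15 − 14 = 1 week off Audio → Audio becomes 5 weeks, finish becomes 14.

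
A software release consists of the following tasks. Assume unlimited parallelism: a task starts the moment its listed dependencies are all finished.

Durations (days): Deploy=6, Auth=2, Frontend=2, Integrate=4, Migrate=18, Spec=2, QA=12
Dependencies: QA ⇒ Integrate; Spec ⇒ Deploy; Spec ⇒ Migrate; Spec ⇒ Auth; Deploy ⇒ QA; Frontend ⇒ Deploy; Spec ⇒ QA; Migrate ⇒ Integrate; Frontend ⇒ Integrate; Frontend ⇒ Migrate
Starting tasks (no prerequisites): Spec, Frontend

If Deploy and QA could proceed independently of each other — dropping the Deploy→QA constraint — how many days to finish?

24

Original critical path: Spec→Deploy→QA→Integrate = 2+6+12+4 = 24 ⇒ 24 days.
Without Deploy→QA, QA's earliest start moves from 8 to 2.
The longest chain is now Spec→Migrate→Integrate = 2+18+4 = 24, so the job takes 24 days.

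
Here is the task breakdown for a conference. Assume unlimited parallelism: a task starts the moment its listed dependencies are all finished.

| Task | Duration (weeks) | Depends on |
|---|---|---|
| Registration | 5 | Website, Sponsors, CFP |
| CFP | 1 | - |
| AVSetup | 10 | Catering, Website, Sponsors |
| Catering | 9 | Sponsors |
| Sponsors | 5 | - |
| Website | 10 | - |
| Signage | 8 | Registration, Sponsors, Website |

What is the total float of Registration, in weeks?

Sponsors→Catering→AVSetup = 5+9+10 = 24 sets the makespan at 24 weeks.
The longest chain containing Registration totals 23 weeks.
Slack of Registration = 11 − 10 = 1 week.

1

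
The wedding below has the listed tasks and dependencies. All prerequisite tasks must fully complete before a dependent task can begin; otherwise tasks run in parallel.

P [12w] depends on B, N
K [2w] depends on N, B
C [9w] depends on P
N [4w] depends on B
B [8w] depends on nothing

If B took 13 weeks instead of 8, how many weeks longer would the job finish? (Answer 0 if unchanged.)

As given, the longest chain is B→N→P→C = 8+4+12+9 = 33, so the finish is 33 weeks.
B lies on that path, so at 13 weeks the path becomes 38 weeks.
That remains the longest chain; total 38 weeks.
Change in finish: 38 − 33 = +5 weeks.

5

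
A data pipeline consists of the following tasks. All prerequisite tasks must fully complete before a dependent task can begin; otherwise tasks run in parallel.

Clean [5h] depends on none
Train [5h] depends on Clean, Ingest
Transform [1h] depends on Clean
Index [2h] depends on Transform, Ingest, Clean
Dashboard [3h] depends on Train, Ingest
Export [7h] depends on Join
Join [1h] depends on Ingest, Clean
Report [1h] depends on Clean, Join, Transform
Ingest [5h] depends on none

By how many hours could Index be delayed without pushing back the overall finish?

The longest chain is Ingest→Join→Export = 5+1+7 = 13; overall finish 13 hours.
The longest chain containing Index totals 8 hours.
So Index can slip 13 − 8 = 5 hours.

5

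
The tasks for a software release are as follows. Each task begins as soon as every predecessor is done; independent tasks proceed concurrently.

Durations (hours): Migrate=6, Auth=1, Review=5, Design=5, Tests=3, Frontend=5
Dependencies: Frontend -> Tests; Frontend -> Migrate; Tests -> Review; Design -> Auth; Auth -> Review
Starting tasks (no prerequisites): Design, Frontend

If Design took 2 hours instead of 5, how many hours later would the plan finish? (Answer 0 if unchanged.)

Actual critical path: Frontend→Tests→Review = 5+3+5 = 13 ⇒ 13 hours.
The longest path through Design is only 11 hours, so Design has float 2.
That remains the longest chain; total 13 hours.
Change in finish: 13 − 13 = +0 hours.

0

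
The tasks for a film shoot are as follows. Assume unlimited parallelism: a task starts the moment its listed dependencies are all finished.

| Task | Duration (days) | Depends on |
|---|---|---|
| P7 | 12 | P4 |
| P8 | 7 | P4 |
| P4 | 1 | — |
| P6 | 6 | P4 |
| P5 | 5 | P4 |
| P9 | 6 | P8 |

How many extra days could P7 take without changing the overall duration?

Critical path: P4→P8→P9 = 1+7+6 = 14, so the finish is 14 days.
P7 finishes as early as 13 and must finish by 14.
Slack of P7 = 2 − 1 = 1 day.

1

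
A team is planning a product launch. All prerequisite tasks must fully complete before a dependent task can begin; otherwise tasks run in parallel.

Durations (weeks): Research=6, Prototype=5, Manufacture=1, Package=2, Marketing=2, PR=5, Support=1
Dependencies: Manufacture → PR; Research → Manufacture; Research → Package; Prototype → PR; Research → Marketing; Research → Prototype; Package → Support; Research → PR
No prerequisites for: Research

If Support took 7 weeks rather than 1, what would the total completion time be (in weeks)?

Critical path before the change: Research→Prototype→PR = 6+5+5 = 16 giving 16 weeks.
The longest path through Support is only 9 weeks, so Support has float 7.
That remains the longest chain; total 16 weeks.

16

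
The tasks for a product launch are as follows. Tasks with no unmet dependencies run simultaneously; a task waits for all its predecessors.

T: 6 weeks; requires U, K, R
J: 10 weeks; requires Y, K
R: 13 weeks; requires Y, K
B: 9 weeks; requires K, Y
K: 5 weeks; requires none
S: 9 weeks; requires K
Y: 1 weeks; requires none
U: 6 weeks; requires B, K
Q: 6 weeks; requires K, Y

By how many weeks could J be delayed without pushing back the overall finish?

11

The longest chain is K→B→U→T = 5+9+6+6 = 26; overall finish 26 weeks.
J finishes as early as 15 and must finish by 26.
Float = 26 − 15 = 11.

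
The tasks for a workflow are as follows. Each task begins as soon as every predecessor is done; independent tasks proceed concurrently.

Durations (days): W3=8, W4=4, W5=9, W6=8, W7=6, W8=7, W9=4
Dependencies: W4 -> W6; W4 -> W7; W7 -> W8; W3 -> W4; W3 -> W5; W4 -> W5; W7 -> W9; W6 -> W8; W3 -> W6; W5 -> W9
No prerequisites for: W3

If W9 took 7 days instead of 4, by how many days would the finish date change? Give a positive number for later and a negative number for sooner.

Critical path before the change: W3→W4→W6→W8 = 8+4+8+7 = 27 giving 27 days.
W9 has 2 days of float (longest path through it is 25).
The binding chain switches to W3→W4→W5→W9 = 8+4+9+7 = 28; finish 28 days.
Change in finish: 28 − 27 = +1 days.

1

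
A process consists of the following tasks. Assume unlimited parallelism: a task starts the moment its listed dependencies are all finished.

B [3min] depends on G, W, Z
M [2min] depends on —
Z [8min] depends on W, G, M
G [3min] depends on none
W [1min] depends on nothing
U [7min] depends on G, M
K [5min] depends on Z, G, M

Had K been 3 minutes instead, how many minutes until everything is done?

The binding path is G→Z→K = 3+8+5 = 16; finish at 16 minutes.
K lies on that path, so at 3 minutes the path becomes 14 minutes.
Now G→Z→B = 3+8+3 = 14 is longest, so the finish becomes 14 minutes.

14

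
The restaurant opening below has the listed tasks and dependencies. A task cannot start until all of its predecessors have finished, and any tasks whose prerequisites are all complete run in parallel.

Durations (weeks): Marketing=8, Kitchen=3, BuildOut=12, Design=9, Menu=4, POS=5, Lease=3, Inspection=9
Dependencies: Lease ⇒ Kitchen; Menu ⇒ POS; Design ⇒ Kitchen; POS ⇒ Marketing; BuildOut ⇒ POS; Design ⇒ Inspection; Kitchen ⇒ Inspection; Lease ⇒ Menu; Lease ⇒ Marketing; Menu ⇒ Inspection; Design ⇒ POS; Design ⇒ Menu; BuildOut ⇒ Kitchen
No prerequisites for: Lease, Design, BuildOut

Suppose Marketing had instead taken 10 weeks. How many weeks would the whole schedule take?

28

The binding path is Design→Menu→POS→Marketing = 9+4+5+8 = 26; finish at 26 weeks.
Marketing lies on that path, so at 10 weeks the path becomes 28 weeks.
That remains the longest chain; total 28 weeks.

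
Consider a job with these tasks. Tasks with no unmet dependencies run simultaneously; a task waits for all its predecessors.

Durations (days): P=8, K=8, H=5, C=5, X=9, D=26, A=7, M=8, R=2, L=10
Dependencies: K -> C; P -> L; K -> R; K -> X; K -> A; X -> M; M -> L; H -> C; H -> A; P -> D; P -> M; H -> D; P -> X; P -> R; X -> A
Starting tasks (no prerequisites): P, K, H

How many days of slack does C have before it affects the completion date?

22

Critical path: P→X→M→L = 8+9+8+10 = 35, so the finish is 35 days.
The longest chain containing C totals 13 days.
Slack of C = 30 − 8 = 22 days.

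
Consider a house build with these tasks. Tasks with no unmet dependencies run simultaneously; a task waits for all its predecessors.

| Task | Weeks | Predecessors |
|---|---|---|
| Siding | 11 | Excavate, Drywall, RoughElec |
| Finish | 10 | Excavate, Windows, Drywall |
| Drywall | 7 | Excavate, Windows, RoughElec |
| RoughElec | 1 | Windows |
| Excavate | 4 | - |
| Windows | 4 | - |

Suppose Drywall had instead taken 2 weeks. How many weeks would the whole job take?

Actual critical path: Windows→RoughElec→Drywall→Siding = 4+1+7+11 = 23 ⇒ 23 weeks.
Since Drywall is critical, the -5 change carries straight to that chain (now 18 weeks).
That remains the longest chain; total 18 weeks.

18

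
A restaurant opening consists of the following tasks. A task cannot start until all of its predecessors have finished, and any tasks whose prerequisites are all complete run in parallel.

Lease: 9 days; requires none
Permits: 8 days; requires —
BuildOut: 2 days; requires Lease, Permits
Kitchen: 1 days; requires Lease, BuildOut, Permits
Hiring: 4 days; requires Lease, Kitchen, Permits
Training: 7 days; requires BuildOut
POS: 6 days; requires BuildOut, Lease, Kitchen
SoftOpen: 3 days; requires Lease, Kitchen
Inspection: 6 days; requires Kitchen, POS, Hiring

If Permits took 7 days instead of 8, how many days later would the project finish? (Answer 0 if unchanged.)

0

Baseline: Lease→BuildOut→Kitchen→POS→Inspection = 9+2+1+6+6 = 24 → 24 days.
Permits is off the critical path — its longest chain is 23 days, giving 1 of slack.
That remains the longest chain; total 24 days.
Change in finish: 24 − 24 = +0 days.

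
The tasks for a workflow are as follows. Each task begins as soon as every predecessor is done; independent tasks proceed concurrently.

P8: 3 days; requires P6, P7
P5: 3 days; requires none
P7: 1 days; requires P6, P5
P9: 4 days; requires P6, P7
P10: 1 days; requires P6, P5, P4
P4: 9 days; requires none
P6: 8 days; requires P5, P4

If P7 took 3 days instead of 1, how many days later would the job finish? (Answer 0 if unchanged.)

The binding path is P4→P6→P7→P9 = 9+8+1+4 = 22; finish at 22 days.
Since P7 is critical, the +2 change carries straight to that chain (now 24 days).
The critical path is still P4→P6→P7→P9; finish is now 24 days.
Change in finish: 24 − 22 = +2 days.

2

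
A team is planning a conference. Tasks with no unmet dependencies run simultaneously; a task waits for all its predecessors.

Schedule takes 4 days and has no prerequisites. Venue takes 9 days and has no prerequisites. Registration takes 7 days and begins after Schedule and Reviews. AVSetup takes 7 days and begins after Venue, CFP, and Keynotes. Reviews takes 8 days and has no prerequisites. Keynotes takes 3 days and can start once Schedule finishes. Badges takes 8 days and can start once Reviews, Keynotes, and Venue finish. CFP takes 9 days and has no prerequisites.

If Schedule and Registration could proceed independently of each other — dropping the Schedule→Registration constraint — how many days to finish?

Before: longest chain Venue→Badges = 9+8 = 17, finish 17.
Dropping Schedule→Registration doesn't change Registration's earliest start (8); another predecessor still binds.
After: Venue→Badges = 9+8 = 17 → 17 days.

17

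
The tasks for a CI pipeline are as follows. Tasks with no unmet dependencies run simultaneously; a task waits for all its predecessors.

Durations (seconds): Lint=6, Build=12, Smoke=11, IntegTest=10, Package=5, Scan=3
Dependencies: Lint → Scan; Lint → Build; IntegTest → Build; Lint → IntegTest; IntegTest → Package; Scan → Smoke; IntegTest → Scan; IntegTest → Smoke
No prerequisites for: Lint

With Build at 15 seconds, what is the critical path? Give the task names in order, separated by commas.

Critical path before the change: Lint→IntegTest→Scan→Smoke = 6+10+3+11 = 30 giving 30 seconds.
Build is off the critical path — its longest chain is 28 seconds, giving 2 of slack.
The binding chain switches to Lint→IntegTest→Build = 6+10+15 = 31; finish 31 seconds.

Lint, IntegTest, Build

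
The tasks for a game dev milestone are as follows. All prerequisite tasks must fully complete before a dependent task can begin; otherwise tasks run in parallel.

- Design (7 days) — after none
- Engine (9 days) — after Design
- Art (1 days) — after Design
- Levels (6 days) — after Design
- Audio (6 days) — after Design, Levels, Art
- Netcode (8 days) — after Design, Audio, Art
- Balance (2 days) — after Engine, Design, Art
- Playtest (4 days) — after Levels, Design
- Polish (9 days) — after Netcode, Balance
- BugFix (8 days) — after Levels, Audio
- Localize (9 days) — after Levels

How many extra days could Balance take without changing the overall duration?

9

The longest chain is Design→Levels→Audio→Netcode→Polish = 7+6+6+8+9 = 36; overall finish 36 days.
The longest chain containing Balance totals 27 days.
Float = 36 − 27 = 9.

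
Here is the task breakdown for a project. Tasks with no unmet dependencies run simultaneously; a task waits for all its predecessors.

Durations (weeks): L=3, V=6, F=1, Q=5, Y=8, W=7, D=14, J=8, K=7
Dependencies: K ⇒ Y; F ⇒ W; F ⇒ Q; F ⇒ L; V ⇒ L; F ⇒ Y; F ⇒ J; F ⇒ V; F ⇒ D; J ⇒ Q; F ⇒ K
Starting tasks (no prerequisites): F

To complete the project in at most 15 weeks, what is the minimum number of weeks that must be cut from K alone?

Current finish: 16 weeks; target: 15.
K is on every critical path, so each week cut from K cuts the finish by one (this holds down to a finish of 15).
Need 16 − 15 = 1 week off K → K becomes 6 weeks, finish becomes 15.

1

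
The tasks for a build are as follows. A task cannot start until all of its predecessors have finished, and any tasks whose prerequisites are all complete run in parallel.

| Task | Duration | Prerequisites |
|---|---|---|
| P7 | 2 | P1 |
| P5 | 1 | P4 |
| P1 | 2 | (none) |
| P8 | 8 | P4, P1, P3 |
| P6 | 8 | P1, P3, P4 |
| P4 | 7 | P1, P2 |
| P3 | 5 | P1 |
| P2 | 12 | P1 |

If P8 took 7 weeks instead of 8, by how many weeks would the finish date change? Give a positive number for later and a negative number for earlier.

Actual critical path: P1→P2→P4→P8 = 2+12+7+8 = 29 ⇒ 29 weeks.
P8 lies on that path, so at 7 weeks the path becomes 28 weeks.
Now P1→P2→P4→P6 = 2+12+7+8 = 29 is longest, so the finish becomes 29 weeks.
Change in finish: 29 − 29 = +0 weeks.

0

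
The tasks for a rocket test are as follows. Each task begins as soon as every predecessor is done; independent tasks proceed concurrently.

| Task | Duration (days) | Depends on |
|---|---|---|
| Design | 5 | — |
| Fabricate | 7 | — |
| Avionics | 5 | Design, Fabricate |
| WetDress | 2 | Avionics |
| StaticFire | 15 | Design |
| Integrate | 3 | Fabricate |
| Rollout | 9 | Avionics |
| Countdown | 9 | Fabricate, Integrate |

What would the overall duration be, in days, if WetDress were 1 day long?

The binding path is Fabricate→Avionics→Rollout = 7+5+9 = 21; finish at 21 days.
The longest path through WetDress is only 14 days, so WetDress has float 7.
No other chain overtakes it, so the finish is 21 days.

21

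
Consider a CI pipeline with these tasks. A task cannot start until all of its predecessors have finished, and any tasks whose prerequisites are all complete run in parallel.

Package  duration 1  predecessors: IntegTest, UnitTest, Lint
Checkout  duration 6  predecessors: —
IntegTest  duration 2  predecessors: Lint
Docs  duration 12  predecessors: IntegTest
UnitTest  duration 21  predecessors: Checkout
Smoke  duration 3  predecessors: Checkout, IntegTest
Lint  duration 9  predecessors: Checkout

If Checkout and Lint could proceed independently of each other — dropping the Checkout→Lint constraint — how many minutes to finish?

28

Before: longest chain Checkout→Lint→IntegTest→Docs = 6+9+2+12 = 29, finish 29.
Without Checkout→Lint, Lint's earliest start moves from 6 to 0.
New critical path: Checkout→UnitTest→Package = 6+21+1 = 28 ⇒ 28 minutes.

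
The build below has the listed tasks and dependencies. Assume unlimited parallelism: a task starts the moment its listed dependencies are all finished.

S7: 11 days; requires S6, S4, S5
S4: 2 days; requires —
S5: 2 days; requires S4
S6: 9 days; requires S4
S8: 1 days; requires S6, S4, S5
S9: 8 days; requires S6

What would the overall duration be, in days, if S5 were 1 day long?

22

The binding path is S4→S6→S7 = 2+9+11 = 22; finish at 22 days.
S5 has 7 days of float (longest path through it is 15).
That remains the longest chain; total 22 days.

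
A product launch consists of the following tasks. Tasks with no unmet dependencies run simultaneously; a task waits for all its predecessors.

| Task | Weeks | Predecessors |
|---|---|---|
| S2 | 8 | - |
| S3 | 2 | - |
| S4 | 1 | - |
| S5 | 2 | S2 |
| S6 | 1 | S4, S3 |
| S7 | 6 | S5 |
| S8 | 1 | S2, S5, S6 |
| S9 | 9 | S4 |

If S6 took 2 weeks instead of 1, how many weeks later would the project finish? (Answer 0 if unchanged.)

Actual critical path: S2→S5→S7 = 8+2+6 = 16 ⇒ 16 weeks.
The longest path through S6 is only 4 weeks, so S6 has float 12.
The critical path is still S2→S5→S7; finish is now 16 weeks.
Change in finish: 16 − 16 = +0 weeks.

0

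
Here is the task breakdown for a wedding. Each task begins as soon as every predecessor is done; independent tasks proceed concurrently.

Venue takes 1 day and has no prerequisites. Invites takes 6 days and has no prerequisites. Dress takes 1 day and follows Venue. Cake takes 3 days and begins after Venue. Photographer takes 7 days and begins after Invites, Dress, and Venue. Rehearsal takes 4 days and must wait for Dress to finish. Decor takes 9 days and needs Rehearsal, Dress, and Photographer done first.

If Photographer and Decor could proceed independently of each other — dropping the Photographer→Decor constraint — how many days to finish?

15

With the dependency in place, Invites→Photographer→Decor = 6+7+9 = 22 sets the finish at 22 days.
Without Photographer→Decor, Decor's earliest start moves from 13 to 6.
New critical path: Venue→Dress→Rehearsal→Decor = 1+1+4+9 = 15 ⇒ 15 days.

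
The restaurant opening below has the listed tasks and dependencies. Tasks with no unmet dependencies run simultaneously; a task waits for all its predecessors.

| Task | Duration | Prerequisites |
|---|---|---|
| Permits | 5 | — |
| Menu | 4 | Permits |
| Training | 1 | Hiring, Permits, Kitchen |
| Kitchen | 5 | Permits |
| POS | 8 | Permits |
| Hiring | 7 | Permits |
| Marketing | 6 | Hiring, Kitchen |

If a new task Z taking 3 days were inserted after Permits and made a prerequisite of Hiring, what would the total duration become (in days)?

21

Originally the plan takes 18 days.
With Z inserted, Hiring now waits for max(Permits, Z).
New critical path: Permits→Z→Hiring→Marketing = 5+3+7+6 = 21 ⇒ 21 days.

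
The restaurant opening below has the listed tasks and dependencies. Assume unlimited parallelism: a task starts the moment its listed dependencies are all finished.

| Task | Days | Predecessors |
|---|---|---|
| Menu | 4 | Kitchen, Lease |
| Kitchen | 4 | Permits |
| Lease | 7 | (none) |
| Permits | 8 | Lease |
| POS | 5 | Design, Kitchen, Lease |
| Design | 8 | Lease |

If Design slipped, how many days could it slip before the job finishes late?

4

The longest chain is Lease→Permits→Kitchen→POS = 7+8+4+5 = 24; overall finish 24 days.
Design finishes as early as 15 and must finish by 19.
So Design can slip 19 − 15 = 4 days.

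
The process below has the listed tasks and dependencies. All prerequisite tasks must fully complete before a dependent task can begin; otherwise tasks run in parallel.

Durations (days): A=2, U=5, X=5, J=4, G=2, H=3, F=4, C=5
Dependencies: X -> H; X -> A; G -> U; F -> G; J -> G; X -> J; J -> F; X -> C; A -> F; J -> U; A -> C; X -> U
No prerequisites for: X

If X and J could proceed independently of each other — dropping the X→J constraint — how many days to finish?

18

Original critical path: X→J→F→G→U = 5+4+4+2+5 = 20 ⇒ 20 days.
Without X→J, J's earliest start moves from 5 to 0.
The longest chain is now X→A→F→G→U = 5+2+4+2+5 = 18, so the process takes 18 days.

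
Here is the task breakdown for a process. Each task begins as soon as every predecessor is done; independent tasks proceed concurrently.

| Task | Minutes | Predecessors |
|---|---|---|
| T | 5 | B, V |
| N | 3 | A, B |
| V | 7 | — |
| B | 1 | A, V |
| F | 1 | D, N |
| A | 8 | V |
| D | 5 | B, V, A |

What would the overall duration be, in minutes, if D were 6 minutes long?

23

Critical path before the change: V→A→B→D→F = 7+8+1+5+1 = 22 giving 22 minutes.
D is on the critical path; changing it to 6 makes that path 23 minutes.
The critical path is still V→A→B→D→F; finish is now 23 minutes.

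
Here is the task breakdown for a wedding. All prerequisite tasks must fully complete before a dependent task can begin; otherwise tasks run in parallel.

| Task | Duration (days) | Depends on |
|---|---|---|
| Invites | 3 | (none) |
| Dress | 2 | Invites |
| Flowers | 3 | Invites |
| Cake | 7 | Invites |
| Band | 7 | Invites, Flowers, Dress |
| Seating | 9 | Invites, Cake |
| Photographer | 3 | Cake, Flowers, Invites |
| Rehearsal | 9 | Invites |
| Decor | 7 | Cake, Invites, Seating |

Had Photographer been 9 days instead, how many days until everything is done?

The binding path is Invites→Cake→Seating→Decor = 3+7+9+7 = 26; finish at 26 days.
Photographer is off the critical path — its longest chain is 13 days, giving 13 of slack.
That remains the longest chain; total 26 days.

26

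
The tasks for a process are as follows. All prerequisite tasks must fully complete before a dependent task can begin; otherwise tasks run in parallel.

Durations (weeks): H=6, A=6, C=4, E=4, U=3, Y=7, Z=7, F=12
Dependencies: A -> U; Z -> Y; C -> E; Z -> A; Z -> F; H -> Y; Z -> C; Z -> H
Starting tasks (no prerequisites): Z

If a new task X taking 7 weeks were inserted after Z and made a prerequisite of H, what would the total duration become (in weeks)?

27

Originally the project takes 20 weeks.
With X inserted, H now waits for max(Z, X).
New critical path: Z→X→H→Y = 7+7+6+7 = 27 ⇒ 27 weeks.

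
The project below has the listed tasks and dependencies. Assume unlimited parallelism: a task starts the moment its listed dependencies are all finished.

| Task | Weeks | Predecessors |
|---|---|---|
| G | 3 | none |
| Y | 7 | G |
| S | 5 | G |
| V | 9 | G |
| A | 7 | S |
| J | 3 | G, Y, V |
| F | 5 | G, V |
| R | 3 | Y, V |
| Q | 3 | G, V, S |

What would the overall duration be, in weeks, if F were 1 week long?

15

As given, the longest chain is G→V→F = 3+9+5 = 17, so the finish is 17 weeks.
F lies on that path, so at 1 week the path becomes 13 weeks.
New critical path: G→S→A = 3+5+7 = 15 ⇒ 15 weeks.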